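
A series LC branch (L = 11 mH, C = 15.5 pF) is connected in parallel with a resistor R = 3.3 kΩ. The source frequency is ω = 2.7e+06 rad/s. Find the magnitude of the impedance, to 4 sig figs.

X_L = ωL = 29700 Ω
X_C = 1/(ωC) = 23890 Ω
Branch 1: Z₁ = R = 3300 Ω
Branch 2 (series LC): Z₂ = j(X_L − X_C) = j5805 Ω
Parallel: Z = Z₁Z₂/(Z₁+Z₂), |Z| = 2869 Ω, ∠Z = 29.62°

2869 Ω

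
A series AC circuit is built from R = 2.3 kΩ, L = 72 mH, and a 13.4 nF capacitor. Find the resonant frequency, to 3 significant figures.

ω₀ = 1/√(LC) = 1/√(0.072 × 1.34e-08) = 32190 rad/s
f₀ = ω₀/(2π) = 5.12 kHz

5.12 kHz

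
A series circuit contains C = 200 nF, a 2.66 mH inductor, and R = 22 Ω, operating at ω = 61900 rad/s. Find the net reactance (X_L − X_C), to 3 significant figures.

83.9 Ω

X_L = ωL = 165 Ω
X_C = 1/(ωC) = 80.8 Ω
X = 165 − 80.8 = 83.9 Ω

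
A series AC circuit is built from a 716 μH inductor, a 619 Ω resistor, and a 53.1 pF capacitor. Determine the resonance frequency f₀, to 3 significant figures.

ω₀ = 1/√(LC) = 1/√(0.000716 × 5.31e-11) = 5.129e+06 rad/s
f₀ = ω₀/(2π) = 816 kHz

816 kHz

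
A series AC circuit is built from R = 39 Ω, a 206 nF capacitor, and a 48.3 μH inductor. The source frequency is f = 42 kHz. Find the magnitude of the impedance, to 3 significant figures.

ω = 2πf = 263900 rad/s
X_L = ωL = 12.7 Ω
X_C = 1/(ωC) = 18.4 Ω
Net reactance X = X_L − X_C = -5.65 Ω
Z = 39.0 − j5.65 Ω
|Z| = √(39.0² + 5.65²) = 39.4 Ω

39.4 Ω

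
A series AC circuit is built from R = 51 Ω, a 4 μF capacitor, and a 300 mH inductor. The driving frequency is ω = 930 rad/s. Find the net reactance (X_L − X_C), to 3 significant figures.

10.2 Ω

X_L = ωL = 279 Ω
X_C = 1/(ωC) = 269 Ω
X = 279 − 269 = 10.2 Ω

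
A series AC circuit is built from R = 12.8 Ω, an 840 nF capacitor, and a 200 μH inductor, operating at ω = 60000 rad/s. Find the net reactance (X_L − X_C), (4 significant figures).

-7.841 Ω

X_L = ωL = 12.00 Ω
X_C = 1/(ωC) = 19.84 Ω
X = 12.00 − 19.84 = -7.841 Ω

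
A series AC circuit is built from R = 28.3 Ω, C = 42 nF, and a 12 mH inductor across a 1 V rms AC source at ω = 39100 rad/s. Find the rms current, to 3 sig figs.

X_L = ωL = 469 Ω
X_C = 1/(ωC) = 609 Ω
Net reactance X = X_L − X_C = -140 Ω
Z = 28.3 − j140 Ω
|Z| = √(28.3² + 140²) = 143 Ω
I = V/|Z| = 1/143 = 7.01 mA

7.01 mA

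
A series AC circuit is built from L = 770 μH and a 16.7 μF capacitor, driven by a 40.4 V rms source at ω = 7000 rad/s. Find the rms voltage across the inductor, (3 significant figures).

68.8 V

X_L = ωL = 5.39 Ω
X_C = 1/(ωC) = 8.55 Ω
Net reactance X = X_L − X_C = -3.16 Ω
Z = − j3.16 Ω
|Z| = √(0² + 3.16²) = 3.16 Ω
I = V/|Z| = 12.8 A
V_L = I·|Z_L| = 12.8 × 5.39 = 68.8 V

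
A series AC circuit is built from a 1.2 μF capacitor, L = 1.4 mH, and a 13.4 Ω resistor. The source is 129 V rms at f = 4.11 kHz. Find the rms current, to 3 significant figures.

9.25 A

ω = 2πf = 25820 rad/s
X_L = ωL = 36.2 Ω
X_C = 1/(ωC) = 32.3 Ω
Net reactance X = X_L − X_C = 3.88 Ω
Z = 13.4 + j3.88 Ω
|Z| = √(13.4² + 3.88²) = 14.0 Ω
I = V/|Z| = 129/14.0 = 9.25 A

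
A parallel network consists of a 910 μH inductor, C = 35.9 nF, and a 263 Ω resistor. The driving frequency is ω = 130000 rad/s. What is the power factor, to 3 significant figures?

X_L = ωL = 118 Ω
X_C = 1/(ωC) = 214 Ω
Parallel: admittances add. Y = 1/R + 1/(jωL) + jωC
Y = (0.00380 − j0.00379) S
|Y| = 0.00537 S → |Z| = 1/|Y| = 186 Ω, ∠Z = −∠Y = 44.9°
cos φ = cos(44.9°) = 0.709

0.709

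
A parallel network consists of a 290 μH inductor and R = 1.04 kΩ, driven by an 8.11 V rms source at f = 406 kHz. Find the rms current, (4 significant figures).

13.45 mA

ω = 2πf = 2.551e+06 rad/s
X_L = ωL = 739.8 Ω
Parallel: admittances add. Y = 1/R + 1/(jωL)
Y = (0.0009615 − j0.001352) S
|Y| = 0.001659 S → |Z| = 1/|Y| = 602.8 Ω, ∠Z = −∠Y = 54.57°
I = V/|Z| = 8.11/602.8 = 13.45 mA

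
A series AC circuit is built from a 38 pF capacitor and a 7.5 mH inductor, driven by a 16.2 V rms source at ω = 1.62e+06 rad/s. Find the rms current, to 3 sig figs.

X_L = ωL = 12200 Ω
X_C = 1/(ωC) = 16200 Ω
Net reactance X = X_L − X_C = -4090 Ω
Z = − j4090 Ω
|Z| = √(0² + 4090²) = 4090 Ω
I = V/|Z| = 16.2/4090 = 3.96 mA

3.96 mA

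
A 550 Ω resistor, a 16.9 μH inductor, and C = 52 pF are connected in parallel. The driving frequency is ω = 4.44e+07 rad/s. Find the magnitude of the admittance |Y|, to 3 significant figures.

X_L = ωL = 750 Ω
X_C = 1/(ωC) = 433 Ω
Parallel: admittances add. Y = 1/R + 1/(jωL) + jωC
Y = (0.00182 + j0.000976) S
|Y| = 0.00206 S → |Z| = 1/|Y| = 485 Ω, ∠Z = −∠Y = -28.2°

2.06 mS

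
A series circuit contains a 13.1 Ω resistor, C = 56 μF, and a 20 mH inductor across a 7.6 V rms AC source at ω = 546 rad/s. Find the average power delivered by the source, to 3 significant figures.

1.17 W

X_L = ωL = 10.9 Ω
X_C = 1/(ωC) = 32.7 Ω
Net reactance X = X_L − X_C = -21.8 Ω
Z = 13.1 − j21.8 Ω
|Z| = √(13.1² + 21.8²) = 25.4 Ω
∠Z = arctan(-21.8/13.1) = -59.0°
I = V/|Z| = 299 mA
P = VI cos φ = 7.6 × 0.299 × cos(-59.0°) = 1.17 W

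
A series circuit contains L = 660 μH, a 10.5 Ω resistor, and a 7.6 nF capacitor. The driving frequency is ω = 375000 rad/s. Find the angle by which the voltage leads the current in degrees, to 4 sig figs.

-84.20°

X_L = ωL = 247.5 Ω
X_C = 1/(ωC) = 350.9 Ω
Net reactance X = X_L − X_C = -103.4 Ω
Z = 10.50 − j103.4 Ω
|Z| = √(10.50² + 103.4²) = 103.9 Ω
∠Z = arctan(-103.4/10.50) = -84.20°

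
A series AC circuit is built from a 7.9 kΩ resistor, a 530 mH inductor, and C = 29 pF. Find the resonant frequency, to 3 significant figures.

ω₀ = 1/√(LC) = 1/√(0.53 × 2.9e-11) = 255100 rad/s
f₀ = ω₀/(2π) = 40.6 kHz

40.6 kHz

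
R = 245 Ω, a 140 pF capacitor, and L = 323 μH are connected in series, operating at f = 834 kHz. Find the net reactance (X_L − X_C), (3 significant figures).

ω = 2πf = 5.24e+06 rad/s
X_L = ωL = 1690 Ω
X_C = 1/(ωC) = 1360 Ω
X = 1690 − 1360 = 329 Ω

329 Ω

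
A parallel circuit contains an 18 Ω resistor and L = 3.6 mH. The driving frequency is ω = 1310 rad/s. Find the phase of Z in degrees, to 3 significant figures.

X_L = ωL = 4.72 Ω
Parallel: admittances add. Y = 1/R + 1/(jωL)
Y = (0.0556 − j0.212) S
|Y| = 0.219 S → |Z| = 1/|Y| = 4.56 Ω, ∠Z = −∠Y = 75.3°

75.3°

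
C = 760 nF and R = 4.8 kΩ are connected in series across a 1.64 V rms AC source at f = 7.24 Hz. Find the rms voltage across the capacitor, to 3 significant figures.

ω = 2πf = 45.49 rad/s
X_C = 1/(ωC) = 28900 Ω
Z = 4800 − j28900 Ω
|Z| = √(4800² + 28900²) = 29300 Ω
I = V/|Z| = 55.9 μA
V_C = I·|Z_C| = 5.59e-05 × 28900 = 1.62 V

1.62 V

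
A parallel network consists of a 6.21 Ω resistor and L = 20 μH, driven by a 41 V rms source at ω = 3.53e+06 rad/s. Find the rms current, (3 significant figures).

X_L = ωL = 70.6 Ω
Parallel: admittances add. Y = 1/R + 1/(jωL)
Y = (0.161 − j0.0142) S
|Y| = 0.162 S → |Z| = 1/|Y| = 6.19 Ω, ∠Z = −∠Y = 5.03°
I = V/|Z| = 41/6.19 = 6.63 A

6.63 A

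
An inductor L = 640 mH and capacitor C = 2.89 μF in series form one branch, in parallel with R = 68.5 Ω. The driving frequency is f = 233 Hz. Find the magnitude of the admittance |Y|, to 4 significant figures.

ω = 2πf = 1464 rad/s
X_L = ωL = 936.9 Ω
X_C = 1/(ωC) = 236.4 Ω
Branch 1: Z₁ = R = 68.50 Ω
Branch 2 (series LC): Z₂ = j(X_L − X_C) = j700.6 Ω
Parallel: Z = Z₁Z₂/(Z₁+Z₂), |Z| = 68.17 Ω, ∠Z = 5.584°
|Y| = 1/|Z| = 14.67 mS

14.67 mS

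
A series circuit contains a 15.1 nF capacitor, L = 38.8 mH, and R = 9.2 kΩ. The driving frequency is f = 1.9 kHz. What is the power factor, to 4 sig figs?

0.8752

ω = 2πf = 11940 rad/s
X_L = ωL = 463.2 Ω
X_C = 1/(ωC) = 5547 Ω
Net reactance X = X_L − X_C = -5084 Ω
Z = 9200 − j5084 Ω
|Z| = √(9200² + 5084²) = 10510 Ω
∠Z = arctan(-5084/9200) = -28.93°
cos φ = cos(-28.93°) = 0.8752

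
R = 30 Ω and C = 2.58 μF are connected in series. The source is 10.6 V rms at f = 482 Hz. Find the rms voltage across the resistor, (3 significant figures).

2.42 V

ω = 2πf = 3028 rad/s
X_C = 1/(ωC) = 128 Ω
Z = 30.0 − j128 Ω
|Z| = √(30.0² + 128²) = 131 Ω
I = V/|Z| = 80.6 mA
V_R = I·|Z_R| = 0.0806 × 30.0 = 2.42 V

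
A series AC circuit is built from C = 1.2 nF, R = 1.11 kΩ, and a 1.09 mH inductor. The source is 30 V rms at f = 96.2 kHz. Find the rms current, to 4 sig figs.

ω = 2πf = 604400 rad/s
X_L = ωL = 658.8 Ω
X_C = 1/(ωC) = 1379 Ω
Net reactance X = X_L − X_C = -719.8 Ω
Z = 1110 − j719.8 Ω
|Z| = √(1110² + 719.8²) = 1323 Ω
I = V/|Z| = 30/1323 = 22.68 mA

22.68 mA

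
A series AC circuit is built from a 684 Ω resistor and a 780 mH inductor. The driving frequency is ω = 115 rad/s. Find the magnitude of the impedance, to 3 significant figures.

690 Ω

X_L = ωL = 89.7 Ω
Z = 684 + j89.7 Ω
|Z| = √(684² + 89.7²) = 690 Ω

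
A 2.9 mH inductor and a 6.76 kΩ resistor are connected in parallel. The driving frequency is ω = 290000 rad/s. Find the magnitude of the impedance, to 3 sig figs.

X_L = ωL = 841 Ω
Parallel: admittances add. Y = 1/R + 1/(jωL)
Y = (0.000148 − j0.00119) S
|Y| = 0.00120 S → |Z| = 1/|Y| = 835 Ω, ∠Z = −∠Y = 82.9°

835 Ω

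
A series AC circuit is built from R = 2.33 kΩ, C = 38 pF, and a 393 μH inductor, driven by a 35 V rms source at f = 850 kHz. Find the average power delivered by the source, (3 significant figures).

213 mW

ω = 2πf = 5.341e+06 rad/s
X_L = ωL = 2100 Ω
X_C = 1/(ωC) = 4930 Ω
Net reactance X = X_L − X_C = -2830 Ω
Z = 2330 − j2830 Ω
|Z| = √(2330² + 2830²) = 3660 Ω
∠Z = arctan(-2830/2330) = -50.5°
I = V/|Z| = 9.55 mA
P = VI cos φ = 35 × 0.00955 × cos(-50.5°) = 213 mW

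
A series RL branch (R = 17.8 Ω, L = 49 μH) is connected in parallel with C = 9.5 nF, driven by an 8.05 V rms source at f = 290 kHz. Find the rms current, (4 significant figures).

ω = 2πf = 1.822e+06 rad/s
X_L = ωL = 89.28 Ω
X_C = 1/(ωC) = 57.77 Ω
Branch 1 (R+jX_L): Z₁ = 17.80 + j89.28 Ω, |Z₁| = 91.04 Ω
Branch 2 (−jX_C): Z₂ = −j57.77 Ω
Parallel: Z = Z₁Z₂/(Z₁+Z₂), |Z| = 145.3 Ω, ∠Z = -71.82°
I = V/|Z| = 8.05/145.3 = 55.40 mA

55.40 mA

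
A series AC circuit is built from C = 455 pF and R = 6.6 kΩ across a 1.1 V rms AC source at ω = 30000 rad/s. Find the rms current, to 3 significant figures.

X_C = 1/(ωC) = 73300 Ω
Z = 6600 − j73300 Ω
|Z| = √(6600² + 73300²) = 73600 Ω
I = V/|Z| = 1.1/73600 = 15.0 μA

15.0 μA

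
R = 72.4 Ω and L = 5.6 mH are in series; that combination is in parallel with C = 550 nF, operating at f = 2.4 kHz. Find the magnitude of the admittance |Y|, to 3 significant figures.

ω = 2πf = 15080 rad/s
X_L = ωL = 84.4 Ω
X_C = 1/(ωC) = 121 Ω
Branch 1 (R+jX_L): Z₁ = 72.4 + j84.4 Ω, |Z₁| = 111 Ω
Branch 2 (−jX_C): Z₂ = −j121 Ω
Parallel: Z = Z₁Z₂/(Z₁+Z₂), |Z| = 166 Ω, ∠Z = -14.1°
|Y| = 1/|Z| = 6.03 mS

6.03 mS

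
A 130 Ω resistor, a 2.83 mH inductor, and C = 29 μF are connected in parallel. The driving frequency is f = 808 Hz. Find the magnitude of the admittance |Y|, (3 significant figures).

ω = 2πf = 5077 rad/s
X_L = ωL = 14.4 Ω
X_C = 1/(ωC) = 6.79 Ω
Parallel: admittances add. Y = 1/R + 1/(jωL) + jωC
Y = (0.00769 + j0.0776) S
|Y| = 0.0780 S → |Z| = 1/|Y| = 12.8 Ω, ∠Z = −∠Y = -84.3°

78.0 mS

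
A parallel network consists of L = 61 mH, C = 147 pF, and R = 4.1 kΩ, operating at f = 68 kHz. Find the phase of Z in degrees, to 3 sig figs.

-5.72°

ω = 2πf = 427300 rad/s
X_L = ωL = 26100 Ω
X_C = 1/(ωC) = 15900 Ω
Parallel: admittances add. Y = 1/R + 1/(jωL) + jωC
Y = (0.000244 + j2.44e-05) S
|Y| = 0.000245 S → |Z| = 1/|Y| = 4080 Ω, ∠Z = −∠Y = -5.72°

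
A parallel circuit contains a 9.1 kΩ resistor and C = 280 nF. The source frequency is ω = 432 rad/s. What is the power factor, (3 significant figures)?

X_C = 1/(ωC) = 8270 Ω
Parallel: admittances add. Y = 1/R + jωC
Y = (0.000110 + j0.000121) S
|Y| = 0.000163 S → |Z| = 1/|Y| = 6120 Ω, ∠Z = −∠Y = -47.7°
cos φ = cos(-47.7°) = 0.672

0.672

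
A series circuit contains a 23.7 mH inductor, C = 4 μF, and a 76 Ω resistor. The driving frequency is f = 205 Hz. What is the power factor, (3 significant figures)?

ω = 2πf = 1288 rad/s
X_L = ωL = 30.5 Ω
X_C = 1/(ωC) = 194 Ω
Net reactance X = X_L − X_C = -164 Ω
Z = 76.0 − j164 Ω
|Z| = √(76.0² + 164²) = 180 Ω
∠Z = arctan(-164/76.0) = -65.1°
cos φ = cos(-65.1°) = 0.421

0.421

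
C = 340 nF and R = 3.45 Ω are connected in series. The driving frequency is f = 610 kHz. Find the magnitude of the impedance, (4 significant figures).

3.534 Ω

ω = 2πf = 3.833e+06 rad/s
X_C = 1/(ωC) = 0.7674 Ω
Z = 3.450 − j0.7674 Ω
|Z| = √(3.450² + 0.7674²) = 3.534 Ω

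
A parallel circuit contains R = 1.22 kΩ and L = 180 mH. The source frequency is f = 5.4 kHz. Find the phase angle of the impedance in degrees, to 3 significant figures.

11.3°

ω = 2πf = 33930 rad/s
X_L = ωL = 6110 Ω
Parallel: admittances add. Y = 1/R + 1/(jωL)
Y = (0.000820 − j0.000164) S
|Y| = 0.000836 S → |Z| = 1/|Y| = 1200 Ω, ∠Z = −∠Y = 11.3°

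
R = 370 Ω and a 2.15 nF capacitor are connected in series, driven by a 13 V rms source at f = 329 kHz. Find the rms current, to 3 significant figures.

30.0 mA

ω = 2πf = 2.067e+06 rad/s
X_C = 1/(ωC) = 225 Ω
Z = 370 − j225 Ω
|Z| = √(370² + 225²) = 433 Ω
I = V/|Z| = 13/433 = 30.0 mA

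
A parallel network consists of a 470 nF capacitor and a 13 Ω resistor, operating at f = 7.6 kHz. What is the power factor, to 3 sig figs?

0.960

ω = 2πf = 47750 rad/s
X_C = 1/(ωC) = 44.6 Ω
Parallel: admittances add. Y = 1/R + jωC
Y = (0.0769 + j0.0224) S
|Y| = 0.0801 S → |Z| = 1/|Y| = 12.5 Ω, ∠Z = −∠Y = -16.3°
cos φ = cos(-16.3°) = 0.960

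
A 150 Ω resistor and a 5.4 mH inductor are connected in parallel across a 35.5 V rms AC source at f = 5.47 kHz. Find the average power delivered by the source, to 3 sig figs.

8.40 W

ω = 2πf = 34370 rad/s
X_L = ωL = 186 Ω
Parallel: admittances add. Y = 1/R + 1/(jωL)
Y = (0.00667 − j0.00539) S
|Y| = 0.00857 S → |Z| = 1/|Y| = 117 Ω, ∠Z = −∠Y = 38.9°
I = V/|Z| = 304 mA
P = VI cos φ = 35.5 × 0.304 × cos(38.9°) = 8.40 W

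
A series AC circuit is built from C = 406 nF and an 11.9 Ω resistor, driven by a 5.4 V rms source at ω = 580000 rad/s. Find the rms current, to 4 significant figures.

X_C = 1/(ωC) = 4.247 Ω
Z = 11.90 − j4.247 Ω
|Z| = √(11.90² + 4.247²) = 12.64 Ω
I = V/|Z| = 5.4/12.64 = 427.4 mA

427.4 mA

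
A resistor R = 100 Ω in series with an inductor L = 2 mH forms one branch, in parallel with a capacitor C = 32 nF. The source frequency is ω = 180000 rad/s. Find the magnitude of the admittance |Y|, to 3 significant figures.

X_L = ωL = 360 Ω
X_C = 1/(ωC) = 174 Ω
Branch 1 (R+jX_L): Z₁ = 100 + j360 Ω, |Z₁| = 374 Ω
Branch 2 (−jX_C): Z₂ = −j174 Ω
Parallel: Z = Z₁Z₂/(Z₁+Z₂), |Z| = 307 Ω, ∠Z = -77.3°
|Y| = 1/|Z| = 3.26 mS

3.26 mS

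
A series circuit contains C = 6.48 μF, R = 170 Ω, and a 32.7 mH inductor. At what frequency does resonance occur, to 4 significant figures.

345.7 Hz

ω₀ = 1/√(LC) = 1/√(0.0327 × 6.48e-06) = 2172 rad/s
f₀ = ω₀/(2π) = 345.7 Hz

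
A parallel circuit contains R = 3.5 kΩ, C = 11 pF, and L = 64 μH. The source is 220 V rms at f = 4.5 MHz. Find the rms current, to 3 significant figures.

82.3 mA

ω = 2πf = 2.827e+07 rad/s
X_L = ωL = 1810 Ω
X_C = 1/(ωC) = 3220 Ω
Parallel: admittances add. Y = 1/R + 1/(jωL) + jωC
Y = (0.000286 − j0.000242) S
|Y| = 0.000374 S → |Z| = 1/|Y| = 2670 Ω, ∠Z = −∠Y = 40.2°
I = V/|Z| = 220/2670 = 82.3 mA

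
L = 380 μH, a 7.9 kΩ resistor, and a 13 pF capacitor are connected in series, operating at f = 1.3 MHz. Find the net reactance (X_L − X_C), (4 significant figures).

-6314 Ω

ω = 2πf = 8.168e+06 rad/s
X_L = ωL = 3104 Ω
X_C = 1/(ωC) = 9417 Ω
X = 3104 − 9417 = -6314 Ω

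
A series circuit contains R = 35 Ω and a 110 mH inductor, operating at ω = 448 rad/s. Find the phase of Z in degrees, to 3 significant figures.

54.6°

X_L = ωL = 49.3 Ω
Z = 35.0 + j49.3 Ω
|Z| = √(35.0² + 49.3²) = 60.4 Ω
∠Z = arctan(49.3/35.0) = 54.6°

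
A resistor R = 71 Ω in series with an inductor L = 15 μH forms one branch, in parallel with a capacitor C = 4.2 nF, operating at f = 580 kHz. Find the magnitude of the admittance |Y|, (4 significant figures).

12.26 mS

ω = 2πf = 3.644e+06 rad/s
X_L = ωL = 54.66 Ω
X_C = 1/(ωC) = 65.33 Ω
Branch 1 (R+jX_L): Z₁ = 71.00 + j54.66 Ω, |Z₁| = 89.61 Ω
Branch 2 (−jX_C): Z₂ = −j65.33 Ω
Parallel: Z = Z₁Z₂/(Z₁+Z₂), |Z| = 81.54 Ω, ∠Z = -43.86°
|Y| = 1/|Z| = 12.26 mS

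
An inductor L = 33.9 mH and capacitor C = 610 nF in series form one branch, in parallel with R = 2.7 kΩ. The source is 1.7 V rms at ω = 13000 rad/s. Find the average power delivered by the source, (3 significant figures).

1.07 mW

X_L = ωL = 441 Ω
X_C = 1/(ωC) = 126 Ω
Branch 1: Z₁ = R = 2700 Ω
Branch 2 (series LC): Z₂ = j(X_L − X_C) = j315 Ω
Parallel: Z = Z₁Z₂/(Z₁+Z₂), |Z| = 312 Ω, ∠Z = 83.4°
I = V/|Z| = 5.44 mA
P = VI cos φ = 1.7 × 0.00544 × cos(83.4°) = 1.07 mW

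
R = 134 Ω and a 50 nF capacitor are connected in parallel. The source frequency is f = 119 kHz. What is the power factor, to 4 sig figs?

ω = 2πf = 747700 rad/s
X_C = 1/(ωC) = 26.75 Ω
Parallel: admittances add. Y = 1/R + jωC
Y = (0.007463 + j0.03738) S
|Y| = 0.03812 S → |Z| = 1/|Y| = 26.23 Ω, ∠Z = −∠Y = -78.71°
cos φ = cos(-78.71°) = 0.1958

0.1958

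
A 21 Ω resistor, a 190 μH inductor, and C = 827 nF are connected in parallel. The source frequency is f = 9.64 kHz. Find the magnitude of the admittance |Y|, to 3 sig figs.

ω = 2πf = 60570 rad/s
X_L = ωL = 11.5 Ω
X_C = 1/(ωC) = 20.0 Ω
Parallel: admittances add. Y = 1/R + 1/(jωL) + jωC
Y = (0.0476 − j0.0368) S
|Y| = 0.0602 S → |Z| = 1/|Y| = 16.6 Ω, ∠Z = −∠Y = 37.7°

60.2 mS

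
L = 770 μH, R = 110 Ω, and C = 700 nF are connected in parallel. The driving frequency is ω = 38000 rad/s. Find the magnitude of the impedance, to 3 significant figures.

84.5 Ω

X_L = ωL = 29.3 Ω
X_C = 1/(ωC) = 37.6 Ω
Parallel: admittances add. Y = 1/R + 1/(jωL) + jωC
Y = (0.00909 − j0.00758) S
|Y| = 0.0118 S → |Z| = 1/|Y| = 84.5 Ω, ∠Z = −∠Y = 39.8°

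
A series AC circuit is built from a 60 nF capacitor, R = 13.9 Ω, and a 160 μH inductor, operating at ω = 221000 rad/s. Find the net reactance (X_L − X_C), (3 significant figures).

X_L = ωL = 35.4 Ω
X_C = 1/(ωC) = 75.4 Ω
X = 35.4 − 75.4 = -40.1 Ω

-40.1 Ω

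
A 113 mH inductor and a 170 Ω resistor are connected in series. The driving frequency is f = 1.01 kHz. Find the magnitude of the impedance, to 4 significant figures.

ω = 2πf = 6346 rad/s
X_L = ωL = 717.1 Ω
Z = 170.0 + j717.1 Ω
|Z| = √(170.0² + 717.1²) = 737.0 Ω

737.0 Ω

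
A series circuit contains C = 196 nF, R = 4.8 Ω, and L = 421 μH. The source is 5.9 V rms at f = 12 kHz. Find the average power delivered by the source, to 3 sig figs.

127 mW

ω = 2πf = 75400 rad/s
X_L = ωL = 31.7 Ω
X_C = 1/(ωC) = 67.7 Ω
Net reactance X = X_L − X_C = -35.9 Ω
Z = 4.80 − j35.9 Ω
|Z| = √(4.80² + 35.9²) = 36.2 Ω
∠Z = arctan(-35.9/4.80) = -82.4°
I = V/|Z| = 163 mA
P = VI cos φ = 5.9 × 0.163 × cos(-82.4°) = 127 mW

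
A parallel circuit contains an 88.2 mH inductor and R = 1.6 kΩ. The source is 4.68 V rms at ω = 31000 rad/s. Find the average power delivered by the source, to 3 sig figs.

13.7 mW

X_L = ωL = 2730 Ω
Parallel: admittances add. Y = 1/R + 1/(jωL)
Y = (0.000625 − j0.000366) S
|Y| = 0.000724 S → |Z| = 1/|Y| = 1380 Ω, ∠Z = −∠Y = 30.3°
I = V/|Z| = 3.39 mA
P = VI cos φ = 4.68 × 0.00339 × cos(30.3°) = 13.7 mW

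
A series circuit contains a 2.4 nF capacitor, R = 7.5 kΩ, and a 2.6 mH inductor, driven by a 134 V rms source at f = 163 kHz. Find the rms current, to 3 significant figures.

17.1 mA

ω = 2πf = 1.024e+06 rad/s
X_L = ωL = 2660 Ω
X_C = 1/(ωC) = 407 Ω
Net reactance X = X_L − X_C = 2260 Ω
Z = 7500 + j2260 Ω
|Z| = √(7500² + 2260²) = 7830 Ω
I = V/|Z| = 134/7830 = 17.1 mA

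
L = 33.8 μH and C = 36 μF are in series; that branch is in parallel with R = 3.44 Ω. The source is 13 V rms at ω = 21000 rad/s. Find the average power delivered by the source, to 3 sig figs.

X_L = ωL = 0.710 Ω
X_C = 1/(ωC) = 1.32 Ω
Branch 1: Z₁ = R = 3.44 Ω
Branch 2 (series LC): Z₂ = j(X_L − X_C) = −j0.613 Ω
Parallel: Z = Z₁Z₂/(Z₁+Z₂), |Z| = 0.603 Ω, ∠Z = -79.9°
I = V/|Z| = 21.5 A
P = VI cos φ = 13 × 21.5 × cos(-79.9°) = 49.1 W

49.1 W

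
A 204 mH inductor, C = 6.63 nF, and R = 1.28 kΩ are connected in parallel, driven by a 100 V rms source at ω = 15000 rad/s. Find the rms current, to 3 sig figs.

81.4 mA

X_L = ωL = 3060 Ω
X_C = 1/(ωC) = 10100 Ω
Parallel: admittances add. Y = 1/R + 1/(jωL) + jωC
Y = (0.000781 − j0.000227) S
|Y| = 0.000814 S → |Z| = 1/|Y| = 1230 Ω, ∠Z = −∠Y = 16.2°
I = V/|Z| = 100/1230 = 81.4 mA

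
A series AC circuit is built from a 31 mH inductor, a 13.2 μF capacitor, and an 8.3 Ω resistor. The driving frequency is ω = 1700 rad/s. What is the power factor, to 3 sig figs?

0.714

X_L = ωL = 52.7 Ω
X_C = 1/(ωC) = 44.6 Ω
Net reactance X = X_L − X_C = 8.14 Ω
Z = 8.30 + j8.14 Ω
|Z| = √(8.30² + 8.14²) = 11.6 Ω
∠Z = arctan(8.14/8.30) = 44.4°
cos φ = cos(44.4°) = 0.714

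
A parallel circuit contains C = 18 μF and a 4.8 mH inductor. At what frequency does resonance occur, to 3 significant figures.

ω₀ = 1/√(LC) = 1/√(0.0048 × 1.8e-05) = 3402 rad/s
f₀ = ω₀/(2π) = 541 Hz

541 Hz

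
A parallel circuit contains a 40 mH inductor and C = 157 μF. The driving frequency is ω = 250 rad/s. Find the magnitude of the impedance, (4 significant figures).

16.46 Ω

X_L = ωL = 10.00 Ω
X_C = 1/(ωC) = 25.48 Ω
Parallel: admittances add. Y = 1/(jωL) + jωC
Y = (0 − j0.06075) S
|Y| = 0.06075 S → |Z| = 1/|Y| = 16.46 Ω, ∠Z = −∠Y = 90.00°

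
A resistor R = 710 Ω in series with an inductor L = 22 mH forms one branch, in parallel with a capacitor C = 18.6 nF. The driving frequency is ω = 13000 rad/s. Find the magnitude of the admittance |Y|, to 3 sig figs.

X_L = ωL = 286 Ω
X_C = 1/(ωC) = 4140 Ω
Branch 1 (R+jX_L): Z₁ = 710 + j286 Ω, |Z₁| = 765 Ω
Branch 2 (−jX_C): Z₂ = −j4140 Ω
Parallel: Z = Z₁Z₂/(Z₁+Z₂), |Z| = 809 Ω, ∠Z = 11.5°
|Y| = 1/|Z| = 1.24 mS

1.24 mS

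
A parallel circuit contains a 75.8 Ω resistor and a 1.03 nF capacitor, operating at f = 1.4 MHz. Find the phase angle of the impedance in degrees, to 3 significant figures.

ω = 2πf = 8.796e+06 rad/s
X_C = 1/(ωC) = 110 Ω
Parallel: admittances add. Y = 1/R + jωC
Y = (0.0132 + j0.00906) S
|Y| = 0.0160 S → |Z| = 1/|Y| = 62.5 Ω, ∠Z = −∠Y = -34.5°

-34.5°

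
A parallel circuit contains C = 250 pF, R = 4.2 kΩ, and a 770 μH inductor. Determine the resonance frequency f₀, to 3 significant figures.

363 kHz

ω₀ = 1/√(LC) = 1/√(0.00077 × 2.5e-10) = 2.279e+06 rad/s
f₀ = ω₀/(2π) = 363 kHz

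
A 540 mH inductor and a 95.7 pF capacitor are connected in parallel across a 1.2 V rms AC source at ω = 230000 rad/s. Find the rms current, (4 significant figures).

X_L = ωL = 124200 Ω
X_C = 1/(ωC) = 45430 Ω
Parallel: admittances add. Y = 1/(jωL) + jωC
Y = (0 + j1.396e-05) S
|Y| = 1.396e-05 S → |Z| = 1/|Y| = 71640 Ω, ∠Z = −∠Y = -90.00°
I = V/|Z| = 1.2/71640 = 16.75 μA

16.75 μA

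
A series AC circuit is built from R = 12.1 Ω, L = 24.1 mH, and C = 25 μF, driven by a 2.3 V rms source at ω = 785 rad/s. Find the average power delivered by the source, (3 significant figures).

X_L = ωL = 18.9 Ω
X_C = 1/(ωC) = 51.0 Ω
Net reactance X = X_L − X_C = -32.0 Ω
Z = 12.1 − j32.0 Ω
|Z| = √(12.1² + 32.0²) = 34.2 Ω
∠Z = arctan(-32.0/12.1) = -69.3°
I = V/|Z| = 67.2 mA
P = VI cos φ = 2.3 × 0.0672 × cos(-69.3°) = 54.6 mW

54.6 mW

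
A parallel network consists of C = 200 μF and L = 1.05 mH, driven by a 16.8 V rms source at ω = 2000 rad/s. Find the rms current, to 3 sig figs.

X_L = ωL = 2.10 Ω
X_C = 1/(ωC) = 2.50 Ω
Parallel: admittances add. Y = 1/(jωL) + jωC
Y = (0 − j0.0762) S
|Y| = 0.0762 S → |Z| = 1/|Y| = 13.1 Ω, ∠Z = −∠Y = 90.0°
I = V/|Z| = 16.8/13.1 = 1.28 A

1.28 A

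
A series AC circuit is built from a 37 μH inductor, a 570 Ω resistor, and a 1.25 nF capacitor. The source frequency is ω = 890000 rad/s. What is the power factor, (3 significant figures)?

X_L = ωL = 32.9 Ω
X_C = 1/(ωC) = 899 Ω
Net reactance X = X_L − X_C = -866 Ω
Z = 570 − j866 Ω
|Z| = √(570² + 866²) = 1040 Ω
∠Z = arctan(-866/570) = -56.6°
cos φ = cos(-56.6°) = 0.550

0.550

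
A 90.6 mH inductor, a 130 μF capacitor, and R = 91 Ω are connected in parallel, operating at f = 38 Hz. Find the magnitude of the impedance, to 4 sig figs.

53.34 Ω

ω = 2πf = 238.8 rad/s
X_L = ωL = 21.63 Ω
X_C = 1/(ωC) = 32.22 Ω
Parallel: admittances add. Y = 1/R + 1/(jωL) + jωC
Y = (0.01099 − j0.01519) S
|Y| = 0.01875 S → |Z| = 1/|Y| = 53.34 Ω, ∠Z = −∠Y = 54.12°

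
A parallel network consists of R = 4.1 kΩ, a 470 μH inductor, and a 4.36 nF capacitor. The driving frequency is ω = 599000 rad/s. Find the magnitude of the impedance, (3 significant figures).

X_L = ωL = 282 Ω
X_C = 1/(ωC) = 383 Ω
Parallel: admittances add. Y = 1/R + 1/(jωL) + jωC
Y = (0.000244 − j0.000940) S
|Y| = 0.000971 S → |Z| = 1/|Y| = 1030 Ω, ∠Z = −∠Y = 75.5°

1030 Ω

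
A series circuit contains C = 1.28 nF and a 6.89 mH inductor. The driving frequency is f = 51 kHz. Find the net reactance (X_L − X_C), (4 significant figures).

ω = 2πf = 320400 rad/s
X_L = ωL = 2208 Ω
X_C = 1/(ωC) = 2438 Ω
X = 2208 − 2438 = -230.2 Ω

-230.2 Ω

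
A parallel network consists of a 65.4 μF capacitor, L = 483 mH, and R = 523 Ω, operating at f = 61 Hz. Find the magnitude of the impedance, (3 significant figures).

ω = 2πf = 383.3 rad/s
X_L = ωL = 185 Ω
X_C = 1/(ωC) = 39.9 Ω
Parallel: admittances add. Y = 1/R + 1/(jωL) + jωC
Y = (0.00191 + j0.0197) S
|Y| = 0.0198 S → |Z| = 1/|Y| = 50.6 Ω, ∠Z = −∠Y = -84.4°

50.6 Ω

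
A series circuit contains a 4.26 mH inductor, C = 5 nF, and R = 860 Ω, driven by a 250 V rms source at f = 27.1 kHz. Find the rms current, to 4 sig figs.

257.7 mA

ω = 2πf = 170300 rad/s
X_L = ωL = 725.4 Ω
X_C = 1/(ωC) = 1175 Ω
Net reactance X = X_L − X_C = -449.2 Ω
Z = 860.0 − j449.2 Ω
|Z| = √(860.0² + 449.2²) = 970.3 Ω
I = V/|Z| = 250/970.3 = 257.7 mA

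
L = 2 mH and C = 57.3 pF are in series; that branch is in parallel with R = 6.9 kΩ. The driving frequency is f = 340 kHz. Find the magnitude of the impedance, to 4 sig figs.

3393 Ω

ω = 2πf = 2.136e+06 rad/s
X_L = ωL = 4273 Ω
X_C = 1/(ωC) = 8169 Ω
Branch 1: Z₁ = R = 6900 Ω
Branch 2 (series LC): Z₂ = j(X_L − X_C) = −j3897 Ω
Parallel: Z = Z₁Z₂/(Z₁+Z₂), |Z| = 3393 Ω, ∠Z = -60.54°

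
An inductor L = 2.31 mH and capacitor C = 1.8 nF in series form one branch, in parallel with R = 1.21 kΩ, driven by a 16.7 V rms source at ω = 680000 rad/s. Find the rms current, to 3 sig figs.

26.1 mA

X_L = ωL = 1570 Ω
X_C = 1/(ωC) = 817 Ω
Branch 1: Z₁ = R = 1210 Ω
Branch 2 (series LC): Z₂ = j(X_L − X_C) = j754 Ω
Parallel: Z = Z₁Z₂/(Z₁+Z₂), |Z| = 640 Ω, ∠Z = 58.1°
I = V/|Z| = 16.7/640 = 26.1 mA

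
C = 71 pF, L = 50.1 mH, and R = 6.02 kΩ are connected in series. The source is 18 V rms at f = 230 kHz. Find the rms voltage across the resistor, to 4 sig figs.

1.722 V

ω = 2πf = 1.445e+06 rad/s
X_L = ωL = 72400 Ω
X_C = 1/(ωC) = 9746 Ω
Net reactance X = X_L − X_C = 62650 Ω
Z = 6020 + j62650 Ω
|Z| = √(6020² + 62650²) = 62940 Ω
I = V/|Z| = 286.0 μA
V_R = I·|Z_R| = 0.0002860 × 6020 = 1.722 V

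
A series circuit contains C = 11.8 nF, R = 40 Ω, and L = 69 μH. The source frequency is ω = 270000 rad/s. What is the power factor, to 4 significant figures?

0.1343

X_L = ωL = 18.63 Ω
X_C = 1/(ωC) = 313.9 Ω
Net reactance X = X_L − X_C = -295.2 Ω
Z = 40.00 − j295.2 Ω
|Z| = √(40.00² + 295.2²) = 297.9 Ω
∠Z = arctan(-295.2/40.00) = -82.28°
cos φ = cos(-82.28°) = 0.1343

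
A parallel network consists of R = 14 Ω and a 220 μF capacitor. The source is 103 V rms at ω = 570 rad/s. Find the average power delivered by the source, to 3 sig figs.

X_C = 1/(ωC) = 7.97 Ω
Parallel: admittances add. Y = 1/R + jωC
Y = (0.0714 + j0.125) S
|Y| = 0.144 S → |Z| = 1/|Y| = 6.93 Ω, ∠Z = −∠Y = -60.3°
I = V/|Z| = 14.9 A
P = VI cos φ = 103 × 14.9 × cos(-60.3°) = 758 W

758 W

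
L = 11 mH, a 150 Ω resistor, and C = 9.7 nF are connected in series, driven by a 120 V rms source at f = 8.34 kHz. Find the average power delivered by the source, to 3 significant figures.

ω = 2πf = 52400 rad/s
X_L = ωL = 576 Ω
X_C = 1/(ωC) = 1970 Ω
Net reactance X = X_L − X_C = -1390 Ω
Z = 150 − j1390 Ω
|Z| = √(150² + 1390²) = 1400 Ω
∠Z = arctan(-1390/150) = -83.8°
I = V/|Z| = 85.8 mA
P = VI cos φ = 120 × 0.0858 × cos(-83.8°) = 1.10 W

1.10 W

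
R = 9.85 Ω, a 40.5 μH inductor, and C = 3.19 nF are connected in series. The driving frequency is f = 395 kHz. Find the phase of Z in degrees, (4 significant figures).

-69.10°

ω = 2πf = 2.482e+06 rad/s
X_L = ωL = 100.5 Ω
X_C = 1/(ωC) = 126.3 Ω
Net reactance X = X_L − X_C = -25.79 Ω
Z = 9.850 − j25.79 Ω
|Z| = √(9.850² + 25.79²) = 27.61 Ω
∠Z = arctan(-25.79/9.850) = -69.10°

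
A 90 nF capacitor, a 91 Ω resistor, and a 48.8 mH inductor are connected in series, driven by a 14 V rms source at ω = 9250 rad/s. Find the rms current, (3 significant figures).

X_L = ωL = 451 Ω
X_C = 1/(ωC) = 1200 Ω
Net reactance X = X_L − X_C = -750 Ω
Z = 91.0 − j750 Ω
|Z| = √(91.0² + 750²) = 755 Ω
I = V/|Z| = 14/755 = 18.5 mA

18.5 mA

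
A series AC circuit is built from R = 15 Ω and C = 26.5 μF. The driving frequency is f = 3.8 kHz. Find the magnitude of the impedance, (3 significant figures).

ω = 2πf = 23880 rad/s
X_C = 1/(ωC) = 1.58 Ω
Z = 15.0 − j1.58 Ω
|Z| = √(15.0² + 1.58²) = 15.1 Ω

15.1 Ω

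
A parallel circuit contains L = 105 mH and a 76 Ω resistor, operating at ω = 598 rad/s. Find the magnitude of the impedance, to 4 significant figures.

X_L = ωL = 62.79 Ω
Parallel: admittances add. Y = 1/R + 1/(jωL)
Y = (0.01316 − j0.01593) S
|Y| = 0.02066 S → |Z| = 1/|Y| = 48.41 Ω, ∠Z = −∠Y = 50.44°

48.41 Ω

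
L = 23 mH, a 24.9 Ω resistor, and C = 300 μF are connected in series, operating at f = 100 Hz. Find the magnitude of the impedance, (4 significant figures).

26.53 Ω

ω = 2πf = 628.3 rad/s
X_L = ωL = 14.45 Ω
X_C = 1/(ωC) = 5.305 Ω
Net reactance X = X_L − X_C = 9.146 Ω
Z = 24.90 + j9.146 Ω
|Z| = √(24.90² + 9.146²) = 26.53 Ω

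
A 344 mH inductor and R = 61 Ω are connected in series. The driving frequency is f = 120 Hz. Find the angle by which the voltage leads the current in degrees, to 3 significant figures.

76.8°

ω = 2πf = 754.0 rad/s
X_L = ωL = 259 Ω
Z = 61.0 + j259 Ω
|Z| = √(61.0² + 259²) = 266 Ω
∠Z = arctan(259/61.0) = 76.8°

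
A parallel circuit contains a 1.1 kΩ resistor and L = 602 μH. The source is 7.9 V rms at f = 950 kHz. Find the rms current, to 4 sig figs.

7.511 mA

ω = 2πf = 5.969e+06 rad/s
X_L = ωL = 3593 Ω
Parallel: admittances add. Y = 1/R + 1/(jωL)
Y = (0.0009091 − j0.0002783) S
|Y| = 0.0009507 S → |Z| = 1/|Y| = 1052 Ω, ∠Z = −∠Y = 17.02°
I = V/|Z| = 7.9/1052 = 7.511 mA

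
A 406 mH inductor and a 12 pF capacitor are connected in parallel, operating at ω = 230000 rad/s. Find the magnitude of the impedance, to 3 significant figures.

X_L = ωL = 93400 Ω
X_C = 1/(ωC) = 362000 Ω
Parallel: admittances add. Y = 1/(jωL) + jωC
Y = (0 − j7.95e-06) S
|Y| = 7.95e-06 S → |Z| = 1/|Y| = 126000 Ω, ∠Z = −∠Y = 90.0°

126000 Ω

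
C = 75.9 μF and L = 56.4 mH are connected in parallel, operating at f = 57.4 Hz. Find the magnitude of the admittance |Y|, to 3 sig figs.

21.8 mS

ω = 2πf = 360.7 rad/s
X_L = ωL = 20.3 Ω
X_C = 1/(ωC) = 36.5 Ω
Parallel: admittances add. Y = 1/(jωL) + jωC
Y = (0 − j0.0218) S
|Y| = 0.0218 S → |Z| = 1/|Y| = 45.9 Ω, ∠Z = −∠Y = 90.0°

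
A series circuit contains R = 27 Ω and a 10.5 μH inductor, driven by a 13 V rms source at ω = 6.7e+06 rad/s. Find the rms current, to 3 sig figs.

173 mA

X_L = ωL = 70.3 Ω
Z = 27.0 + j70.3 Ω
|Z| = √(27.0² + 70.3²) = 75.4 Ω
I = V/|Z| = 13/75.4 = 173 mA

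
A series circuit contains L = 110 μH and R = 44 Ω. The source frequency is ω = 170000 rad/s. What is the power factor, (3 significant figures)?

0.920

X_L = ωL = 18.7 Ω
Z = 44.0 + j18.7 Ω
|Z| = √(44.0² + 18.7²) = 47.8 Ω
∠Z = arctan(18.7/44.0) = 23.0°
cos φ = cos(23.0°) = 0.920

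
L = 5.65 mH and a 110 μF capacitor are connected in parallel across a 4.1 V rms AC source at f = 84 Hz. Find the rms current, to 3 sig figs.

ω = 2πf = 527.8 rad/s
X_L = ωL = 2.98 Ω
X_C = 1/(ωC) = 17.2 Ω
Parallel: admittances add. Y = 1/(jωL) + jωC
Y = (0 − j0.277) S
|Y| = 0.277 S → |Z| = 1/|Y| = 3.61 Ω, ∠Z = −∠Y = 90.0°
I = V/|Z| = 4.1/3.61 = 1.14 A

1.14 A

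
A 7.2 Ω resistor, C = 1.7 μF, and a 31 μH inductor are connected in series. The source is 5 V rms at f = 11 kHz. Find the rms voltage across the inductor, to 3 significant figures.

ω = 2πf = 69120 rad/s
X_L = ωL = 2.14 Ω
X_C = 1/(ωC) = 8.51 Ω
Net reactance X = X_L − X_C = -6.37 Ω
Z = 7.20 − j6.37 Ω
|Z| = √(7.20² + 6.37²) = 9.61 Ω
I = V/|Z| = 520 mA
V_L = I·|Z_L| = 0.520 × 2.14 = 1.11 V

1.11 V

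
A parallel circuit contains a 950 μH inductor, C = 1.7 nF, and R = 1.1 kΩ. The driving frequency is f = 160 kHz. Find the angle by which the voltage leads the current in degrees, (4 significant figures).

ω = 2πf = 1.005e+06 rad/s
X_L = ωL = 955.0 Ω
X_C = 1/(ωC) = 585.1 Ω
Parallel: admittances add. Y = 1/R + 1/(jωL) + jωC
Y = (0.0009091 + j0.0006620) S
|Y| = 0.001125 S → |Z| = 1/|Y| = 889.2 Ω, ∠Z = −∠Y = -36.06°

-36.06°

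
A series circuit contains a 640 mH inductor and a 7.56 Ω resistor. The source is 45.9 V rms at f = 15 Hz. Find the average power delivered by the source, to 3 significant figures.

4.31 W

ω = 2πf = 94.25 rad/s
X_L = ωL = 60.3 Ω
Z = 7.56 + j60.3 Ω
|Z| = √(7.56² + 60.3²) = 60.8 Ω
∠Z = arctan(60.3/7.56) = 82.9°
I = V/|Z| = 755 mA
P = VI cos φ = 45.9 × 0.755 × cos(82.9°) = 4.31 W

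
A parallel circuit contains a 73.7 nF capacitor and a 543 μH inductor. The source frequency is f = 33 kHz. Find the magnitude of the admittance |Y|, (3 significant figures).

ω = 2πf = 207300 rad/s
X_L = ωL = 113 Ω
X_C = 1/(ωC) = 65.4 Ω
Parallel: admittances add. Y = 1/(jωL) + jωC
Y = (0 + j0.00640) S
|Y| = 0.00640 S → |Z| = 1/|Y| = 156 Ω, ∠Z = −∠Y = -90.0°

6.40 mS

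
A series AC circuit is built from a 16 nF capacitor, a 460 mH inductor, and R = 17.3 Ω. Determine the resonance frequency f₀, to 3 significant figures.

ω₀ = 1/√(LC) = 1/√(0.46 × 1.6e-08) = 11660 rad/s
f₀ = ω₀/(2π) = 1.86 kHz

1.86 kHz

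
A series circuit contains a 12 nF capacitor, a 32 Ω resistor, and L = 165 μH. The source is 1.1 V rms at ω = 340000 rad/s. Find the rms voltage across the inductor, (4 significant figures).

X_L = ωL = 56.10 Ω
X_C = 1/(ωC) = 245.1 Ω
Net reactance X = X_L − X_C = -189.0 Ω
Z = 32.00 − j189.0 Ω
|Z| = √(32.00² + 189.0²) = 191.7 Ω
I = V/|Z| = 5.738 mA
V_L = I·|Z_L| = 0.005738 × 56.10 = 0.3219 V

0.3219 V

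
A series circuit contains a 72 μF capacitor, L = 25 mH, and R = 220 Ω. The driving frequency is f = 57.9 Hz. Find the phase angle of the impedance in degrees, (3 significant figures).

ω = 2πf = 363.8 rad/s
X_L = ωL = 9.09 Ω
X_C = 1/(ωC) = 38.2 Ω
Net reactance X = X_L − X_C = -29.1 Ω
Z = 220 − j29.1 Ω
|Z| = √(220² + 29.1²) = 222 Ω
∠Z = arctan(-29.1/220) = -7.53°

-7.53°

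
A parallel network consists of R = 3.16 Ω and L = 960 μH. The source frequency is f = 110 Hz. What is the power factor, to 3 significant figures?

ω = 2πf = 691.2 rad/s
X_L = ωL = 0.664 Ω
Parallel: admittances add. Y = 1/R + 1/(jωL)
Y = (0.316 − j1.51) S
|Y| = 1.54 S → |Z| = 1/|Y| = 0.649 Ω, ∠Z = −∠Y = 78.1°
cos φ = cos(78.1°) = 0.205

0.205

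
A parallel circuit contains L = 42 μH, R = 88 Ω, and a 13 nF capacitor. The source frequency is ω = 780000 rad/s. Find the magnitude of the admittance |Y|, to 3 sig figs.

23.3 mS

X_L = ωL = 32.8 Ω
X_C = 1/(ωC) = 98.6 Ω
Parallel: admittances add. Y = 1/R + 1/(jωL) + jωC
Y = (0.0114 − j0.0204) S
|Y| = 0.0233 S → |Z| = 1/|Y| = 42.8 Ω, ∠Z = −∠Y = 60.9°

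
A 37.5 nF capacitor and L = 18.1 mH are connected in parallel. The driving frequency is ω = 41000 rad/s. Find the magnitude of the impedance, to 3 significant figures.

5260 Ω

X_L = ωL = 742 Ω
X_C = 1/(ωC) = 650 Ω
Parallel: admittances add. Y = 1/(jωL) + jωC
Y = (0 + j0.000190) S
|Y| = 0.000190 S → |Z| = 1/|Y| = 5260 Ω, ∠Z = −∠Y = -90.0°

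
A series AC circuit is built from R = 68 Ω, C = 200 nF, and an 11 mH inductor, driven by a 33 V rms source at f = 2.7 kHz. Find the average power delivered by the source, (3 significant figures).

ω = 2πf = 16960 rad/s
X_L = ωL = 187 Ω
X_C = 1/(ωC) = 295 Ω
Net reactance X = X_L − X_C = -108 Ω
Z = 68.0 − j108 Ω
|Z| = √(68.0² + 108²) = 128 Ω
∠Z = arctan(-108/68.0) = -57.8°
I = V/|Z| = 258 mA
P = VI cos φ = 33 × 0.258 × cos(-57.8°) = 4.54 W

4.54 W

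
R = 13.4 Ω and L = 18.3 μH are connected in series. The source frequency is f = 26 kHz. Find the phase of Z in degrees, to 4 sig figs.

ω = 2πf = 163400 rad/s
X_L = ωL = 2.990 Ω
Z = 13.40 + j2.990 Ω
|Z| = √(13.40² + 2.990²) = 13.73 Ω
∠Z = arctan(2.990/13.40) = 12.58°

12.58°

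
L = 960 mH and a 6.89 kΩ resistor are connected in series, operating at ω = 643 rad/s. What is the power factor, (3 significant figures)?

0.996

X_L = ωL = 617 Ω
Z = 6890 + j617 Ω
|Z| = √(6890² + 617²) = 6920 Ω
∠Z = arctan(617/6890) = 5.12°
cos φ = cos(5.12°) = 0.996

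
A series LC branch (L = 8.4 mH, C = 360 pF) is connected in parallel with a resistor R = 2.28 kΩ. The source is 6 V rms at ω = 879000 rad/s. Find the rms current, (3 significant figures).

X_L = ωL = 7380 Ω
X_C = 1/(ωC) = 3160 Ω
Branch 1: Z₁ = R = 2280 Ω
Branch 2 (series LC): Z₂ = j(X_L − X_C) = j4220 Ω
Parallel: Z = Z₁Z₂/(Z₁+Z₂), |Z| = 2010 Ω, ∠Z = 28.4°
I = V/|Z| = 6/2010 = 2.99 mA

2.99 mA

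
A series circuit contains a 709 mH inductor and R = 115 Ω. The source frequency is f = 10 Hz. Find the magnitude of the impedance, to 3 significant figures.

123 Ω

ω = 2πf = 62.83 rad/s
X_L = ωL = 44.5 Ω
Z = 115 + j44.5 Ω
|Z| = √(115² + 44.5²) = 123 Ω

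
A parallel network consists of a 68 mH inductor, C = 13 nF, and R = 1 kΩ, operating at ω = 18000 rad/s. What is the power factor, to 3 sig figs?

X_L = ωL = 1220 Ω
X_C = 1/(ωC) = 4270 Ω
Parallel: admittances add. Y = 1/R + 1/(jωL) + jωC
Y = (0.00100 − j0.000583) S
|Y| = 0.00116 S → |Z| = 1/|Y| = 864 Ω, ∠Z = −∠Y = 30.2°
cos φ = cos(30.2°) = 0.864

0.864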